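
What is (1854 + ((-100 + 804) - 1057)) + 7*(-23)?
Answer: 1340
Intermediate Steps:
(1854 + ((-100 + 804) - 1057)) + 7*(-23) = (1854 + (704 - 1057)) - 161 = (1854 - 353) - 161 = 1501 - 161 = 1340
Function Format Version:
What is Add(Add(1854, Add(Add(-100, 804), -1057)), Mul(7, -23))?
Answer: 1340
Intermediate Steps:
Add(Add(1854, Add(Add(-100, 804), -1057)), Mul(7, -23)) = Add(Add(1854, Add(704, -1057)), -161) = Add(Add(1854, -353), -161) = Add(1501, -161) = 1340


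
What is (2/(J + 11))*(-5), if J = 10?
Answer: -10/21 ≈ -0.47619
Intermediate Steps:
(2/(J + 11))*(-5) = (2/(10 + 11))*(-5) = (2/21)*(-5) = -10/21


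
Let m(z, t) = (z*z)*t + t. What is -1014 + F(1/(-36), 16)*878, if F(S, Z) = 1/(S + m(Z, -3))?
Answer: -28177206/27757 ≈ -1015.1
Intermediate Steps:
m(z, t) = t + t*z² (m(z, t) = z²*t + t = t*z² + t = t + t*z²)
F(S, Z) = 1/(-3 + S - 3*Z²) (F(S, Z) = 1/(S - 3*(1 + Z²)) = 1/(S + (-3 - 3*Z²)) = 1/(-3 + S - 3*Z²))
-1014 + F(1/(-36), 16)*878 = -1014 + 878/(-3 + 1/(-36) - 3*16²) = -1014 + 878/(-3 - 1/36 - 3*256) = -1014 + 878/(-3 - 1/36 - 768) = -1014 + 878/(-27757/36) = -1014 - 36/27757*878 = -1014 - 31608/27757 = -28177206/27757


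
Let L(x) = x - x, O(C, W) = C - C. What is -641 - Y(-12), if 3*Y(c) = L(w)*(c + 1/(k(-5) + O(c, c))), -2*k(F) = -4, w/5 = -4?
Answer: -641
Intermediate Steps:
w = -20 (w = 5*(-4) = -20)
O(C, W) = 0
k(F) = 2 (k(F) = -1/2*(-4) = 2)
L(x) = 0
Y(c) = 0 (Y(c) = (0*(c + 1/(2 + 0)))/3 = (0*(c + 1/2))/3 = (0*(1/2 + c))/3 = (1/3)*0 = 0)
-641 - Y(-12) = -641 - 1*0 = -641 + 0 = -641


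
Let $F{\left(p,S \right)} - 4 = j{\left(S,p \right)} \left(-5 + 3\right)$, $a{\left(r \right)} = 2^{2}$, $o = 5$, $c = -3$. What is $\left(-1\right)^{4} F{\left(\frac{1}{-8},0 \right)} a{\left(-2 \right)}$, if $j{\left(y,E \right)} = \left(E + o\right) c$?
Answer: $133$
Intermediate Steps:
$a{\left(r \right)} = 4$
$j{\left(y,E \right)} = -15 - 3 E$ ($j{\left(y,E \right)} = \left(E + 5\right) \left(-3\right) = \left(5 + E\right) \left(-3\right) = -15 - 3 E$)
$F{\left(p,S \right)} = 34 + 6 p$ ($F{\left(p,S \right)} = 4 + \left(-15 - 3 p\right) \left(-5 + 3\right) = 4 + \left(-15 - 3 p\right) \left(-2\right) = 4 + \left(30 + 6 p\right) = 34 + 6 p$)
$\left(-1\right)^{4} F{\left(\frac{1}{-8},0 \right)} a{\left(-2 \right)} = \left(-1\right)^{4} \left(34 + \frac{6}{-8}\right) 4 = 1 \left(34 + 6 \left(- \frac{1}{8}\right)\right) 4 = 1 \left(34 - \frac{3}{4}\right) 4 = 1 \cdot \frac{133}{4} \cdot 4 = \frac{133}{4} \cdot 4 = 133$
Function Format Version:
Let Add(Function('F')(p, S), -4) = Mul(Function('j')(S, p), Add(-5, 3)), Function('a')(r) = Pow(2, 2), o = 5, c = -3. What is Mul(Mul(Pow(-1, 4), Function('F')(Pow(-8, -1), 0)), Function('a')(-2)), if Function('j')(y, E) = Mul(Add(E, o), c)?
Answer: 133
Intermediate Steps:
Function('a')(r) = 4
Function('j')(y, E) = Add(-15, Mul(-3, E)) (Function('j')(y, E) = Mul(Add(E, 5), -3) = Mul(Add(5, E), -3) = Add(-15, Mul(-3, E)))
Function('F')(p, S) = Add(34, Mul(6, p)) (Function('F')(p, S) = Add(4, Mul(Add(-15, Mul(-3, p)), Add(-5, 3))) = Add(4, Mul(Add(-15, Mul(-3, p)), -2)) = Add(4, Add(30, Mul(6, p))) = Add(34, Mul(6, p)))
Mul(Mul(Pow(-1, 4), Function('F')(Pow(-8, -1), 0)), Function('a')(-2)) = Mul(Mul(Pow(-1, 4), Add(34, Mul(6, Pow(-8, -1)))), 4) = Mul(Mul(1, Add(34, Mul(6, Rational(-1, 8)))), 4) = Mul(Mul(1, Add(34, Rational(-3, 4))), 4) = Mul(Mul(1, Rational(133, 4)), 4) = Mul(Rational(133, 4), 4) = 133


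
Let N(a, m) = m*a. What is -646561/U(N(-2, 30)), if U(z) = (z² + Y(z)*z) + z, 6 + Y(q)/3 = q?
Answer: -646561/15420 ≈ -41.930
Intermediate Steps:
N(a, m) = a*m
Y(q) = -18 + 3*q
U(z) = z + z² + z*(-18 + 3*z) (U(z) = (z² + (-18 + 3*z)*z) + z = (z² + z*(-18 + 3*z)) + z = z + z² + z*(-18 + 3*z))
-646561/U(N(-2, 30)) = -646561*(-1/(60*(-17 + 4*(-2*30)))) = -646561*(-1/(60*(-17 + 4*(-60)))) = -646561*(-1/(60*(-17 - 240))) = -646561/((-60*(-257))) = -646561/15420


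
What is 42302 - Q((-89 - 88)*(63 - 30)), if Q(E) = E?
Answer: 48143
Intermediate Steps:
42302 - Q((-89 - 88)*(63 - 30)) = 42302 - (-89 - 88)*(63 - 30) = 42302 - (-177)*33 = 42302 - 1*(-5841) = 42302 + 5841 = 48143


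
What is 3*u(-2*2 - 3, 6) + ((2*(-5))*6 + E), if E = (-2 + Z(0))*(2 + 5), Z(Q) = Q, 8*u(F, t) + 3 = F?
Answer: -311/4 ≈ -77.750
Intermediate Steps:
u(F, t) = -3/8 + F/8
E = -14 (E = (-2 + 0)*(2 + 5) = -2*7 = -14)
3*u(-2*2 - 3, 6) + ((2*(-5))*6 + E) = 3*(-3/8 + (-2*2 - 3)/8) + ((2*(-5))*6 - 14) = 3*(-3/8 + (-4 - 3)/8) + (-10*6 - 14) = 3*(-3/8 + (⅛)*(-7)) + (-60 - 14) = 3*(-3/8 - 7/8) - 74 = 3*(-5/4) - 74 = -15/4 - 74 = -311/4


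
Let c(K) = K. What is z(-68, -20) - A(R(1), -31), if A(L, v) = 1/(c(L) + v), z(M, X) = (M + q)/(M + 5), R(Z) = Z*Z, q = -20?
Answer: 901/630 ≈ 1.4302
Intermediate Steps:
R(Z) = Z**2
z(M, X) = (-20 + M)/(5 + M) (z(M, X) = (M - 20)/(M + 5) = (-20 + M)/(5 + M))
A(L, v) = 1/(L + v)
z(-68, -20) - A(R(1), -31) = (-20 - 68)/(5 - 68) - 1/(1**2 - 31) = -88/(-63) - 1/(1 - 31) = -1/63*(-88) - 1/(-30) = 88/63 - 1*(-1/30) = 88/63 + 1/30 = 901/630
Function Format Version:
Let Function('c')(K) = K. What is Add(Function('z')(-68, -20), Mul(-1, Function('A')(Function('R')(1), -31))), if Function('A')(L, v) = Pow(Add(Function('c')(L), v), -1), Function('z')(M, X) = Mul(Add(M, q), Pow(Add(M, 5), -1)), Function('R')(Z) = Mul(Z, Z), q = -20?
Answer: Rational(901, 630) ≈ 1.4302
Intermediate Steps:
Function('R')(Z) = Pow(Z, 2)
Function('z')(M, X) = Mul(Pow(Add(5, M), -1), Add(-20, M)) (Function('z')(M, X) = Mul(Add(M, -20), Pow(Add(M, 5), -1)) = Mul(Add(-20, M), Pow(Add(5, M), -1)) = Mul(Pow(Add(5, M), -1), Add(-20, M)))
Function('A')(L, v) = Pow(Add(L, v), -1)
Add(Function('z')(-68, -20), Mul(-1, Function('A')(Function('R')(1), -31))) = Add(Mul(Pow(Add(5, -68), -1), Add(-20, -68)), Mul(-1, Pow(Add(Pow(1, 2), -31), -1))) = Add(Mul(Pow(-63, -1), -88), Mul(-1, Pow(Add(1, -31), -1))) = Add(Mul(Rational(-1, 63), -88), Mul(-1, Pow(-30, -1))) = Add(Rational(88, 63), Mul(-1, Rational(-1, 30))) = Add(Rational(88, 63), Rational(1, 30)) = Rational(901, 630)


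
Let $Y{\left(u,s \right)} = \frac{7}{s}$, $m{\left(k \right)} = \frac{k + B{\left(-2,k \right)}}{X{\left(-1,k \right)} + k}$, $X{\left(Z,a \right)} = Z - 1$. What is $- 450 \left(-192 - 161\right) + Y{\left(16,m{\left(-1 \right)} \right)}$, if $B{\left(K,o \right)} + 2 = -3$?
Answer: $\frac{317707}{2} \approx 1.5885 \cdot 10^{5}$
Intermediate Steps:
$X{\left(Z,a \right)} = -1 + Z$ ($X{\left(Z,a \right)} = Z - 1 = -1 + Z$)
$B{\left(K,o \right)} = -5$ ($B{\left(K,o \right)} = -2 - 3 = -5$)
$m{\left(k \right)} = \frac{-5 + k}{-2 + k}$ ($m{\left(k \right)} = \frac{k - 5}{\left(-1 - 1\right) + k} = \frac{-5 + k}{-2 + k}$)
$- 450 \left(-192 - 161\right) + Y{\left(16,m{\left(-1 \right)} \right)} = - 450 \left(-192 - 161\right) + \frac{7}{\frac{1}{-2 - 1} \left(-5 - 1\right)} = - 450 \left(-192 - 161\right) + \frac{7}{\frac{1}{-3} \left(-6\right)} = \left(-450\right) \left(-353\right) + \frac{7}{\left(- \frac{1}{3}\right) \left(-6\right)} = 158850 + \frac{7}{2} = \frac{317707}{2}$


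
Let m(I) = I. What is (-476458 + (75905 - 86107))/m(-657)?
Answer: 162220/219 ≈ 740.73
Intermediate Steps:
(-476458 + (75905 - 86107))/m(-657) = (-476458 + (75905 - 86107))/(-657) = (-476458 - 10202)*(-1/657) = -486660*(-1/657) = 162220/219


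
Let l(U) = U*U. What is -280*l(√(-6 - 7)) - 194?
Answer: 3446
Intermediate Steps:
l(U) = U²
-280*l(√(-6 - 7)) - 194 = -280*(√(-6 - 7))² - 194 = -280*(√(-13))² - 194 = -280*(I*√13)² - 194 = -280*(-13) - 194 = 3640 - 194 = 3446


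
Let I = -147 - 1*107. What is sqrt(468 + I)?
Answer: sqrt(214) ≈ 14.629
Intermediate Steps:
I = -254 (I = -147 - 107 = -254)
sqrt(468 + I) = sqrt(468 - 254) = sqrt(214)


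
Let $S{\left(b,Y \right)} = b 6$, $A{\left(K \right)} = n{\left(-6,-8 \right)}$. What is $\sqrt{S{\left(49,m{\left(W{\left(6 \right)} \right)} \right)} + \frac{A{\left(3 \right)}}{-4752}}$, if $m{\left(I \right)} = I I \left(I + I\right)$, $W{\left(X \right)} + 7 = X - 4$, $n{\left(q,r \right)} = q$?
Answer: $\frac{\sqrt{5122678}}{132} \approx 17.146$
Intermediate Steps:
$W{\left(X \right)} = -11 + X$ ($W{\left(X \right)} = -7 + \left(X - 4\right) = -7 + \left(-4 + X\right) = -11 + X$)
$A{\left(K \right)} = -6$
$m{\left(I \right)} = 2 I^{3}$ ($m{\left(I \right)} = I^{2} \cdot 2 I = 2 I^{3}$)
$S{\left(b,Y \right)} = 6 b$
$\sqrt{S{\left(49,m{\left(W{\left(6 \right)} \right)} \right)} + \frac{A{\left(3 \right)}}{-4752}} = \sqrt{6 \cdot 49 - \frac{6}{-4752}} = \sqrt{294 - - \frac{1}{792}} = \sqrt{294 + \frac{1}{792}} = \sqrt{\frac{232849}{792}} = \frac{\sqrt{5122678}}{132}$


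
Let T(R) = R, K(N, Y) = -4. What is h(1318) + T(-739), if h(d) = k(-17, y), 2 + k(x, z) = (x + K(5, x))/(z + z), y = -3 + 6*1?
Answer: -1489/2 ≈ -744.50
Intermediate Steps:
y = 3 (y = -3 + 6 = 3)
k(x, z) = -2 + (-4 + x)/(2*z) (k(x, z) = -2 + (x - 4)/(z + z) = -2 + (-4 + x)/((2*z)) = -2 + (-4 + x)*(1/(2*z)) = -2 + (-4 + x)/(2*z))
h(d) = -11/2 (h(d) = (½)*(-4 - 17 - 4*3)/3 = (½)*(⅓)*(-4 - 17 - 12) = (½)*(⅓)*(-33) = -11/2)
h(1318) + T(-739) = -11/2 - 739 = -1489/2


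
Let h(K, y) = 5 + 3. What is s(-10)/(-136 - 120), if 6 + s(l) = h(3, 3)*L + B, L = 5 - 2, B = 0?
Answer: -9/128 ≈ -0.070313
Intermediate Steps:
h(K, y) = 8
L = 3
s(l) = 18 (s(l) = -6 + (8*3 + 0) = -6 + (24 + 0) = -6 + 24 = 18)
s(-10)/(-136 - 120) = 18/(-136 - 120) = 18/(-256) = 18*(-1/256) = -9/128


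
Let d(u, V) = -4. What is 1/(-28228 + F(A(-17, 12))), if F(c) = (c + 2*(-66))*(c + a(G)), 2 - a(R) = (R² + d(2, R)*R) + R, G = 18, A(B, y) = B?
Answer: 1/14237 ≈ 7.0240e-5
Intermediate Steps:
a(R) = 2 - R² + 3*R (a(R) = 2 - ((R² - 4*R) + R) = 2 - (R² - 3*R) = 2 + (-R² + 3*R) = 2 - R² + 3*R)
F(c) = (-268 + c)*(-132 + c) (F(c) = (c + 2*(-66))*(c + (2 - 1*18² + 3*18)) = (c - 132)*(c + (2 - 1*324 + 54)) = (-132 + c)*(c + (2 - 324 + 54)) = (-132 + c)*(c - 268) = (-132 + c)*(-268 + c) = (-268 + c)*(-132 + c))
1/(-28228 + F(A(-17, 12))) = 1/(-28228 + (35376 + (-17)² - 400*(-17))) = 1/(-28228 + (35376 + 289 + 6800)) = 1/(-28228 + 42465) = 1/14237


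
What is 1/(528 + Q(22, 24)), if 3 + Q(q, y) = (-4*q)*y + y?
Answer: -1/1563 ≈ -0.00063980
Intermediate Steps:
Q(q, y) = -3 + y - 4*q*y (Q(q, y) = -3 + ((-4*q)*y + y) = -3 + (-4*q*y + y) = -3 + (y - 4*q*y) = -3 + y - 4*q*y)
1/(528 + Q(22, 24)) = 1/(528 + (-3 + 24 - 4*22*24)) = 1/(528 + (-3 + 24 - 2112)) = 1/(528 - 2091) = 1/(-1563) = -1/1563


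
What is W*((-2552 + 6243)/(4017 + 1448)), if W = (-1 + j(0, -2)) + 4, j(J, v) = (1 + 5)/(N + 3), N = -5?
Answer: 0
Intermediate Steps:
j(J, v) = -3 (j(J, v) = (1 + 5)/(-5 + 3) = 6/(-2) = 6*(-½) = -3)
W = 0 (W = (-1 - 3) + 4 = -4 + 4 = 0)
W*((-2552 + 6243)/(4017 + 1448)) = 0*((-2552 + 6243)/(4017 + 1448)) = 0*(3691/5465) = 0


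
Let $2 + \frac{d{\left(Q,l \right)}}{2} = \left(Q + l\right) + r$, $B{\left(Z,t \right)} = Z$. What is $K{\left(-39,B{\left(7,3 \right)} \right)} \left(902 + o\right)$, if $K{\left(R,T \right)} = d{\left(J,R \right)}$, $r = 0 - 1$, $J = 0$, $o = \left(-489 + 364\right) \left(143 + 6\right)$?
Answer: $1488732$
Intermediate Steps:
$o = -18625$ ($o = \left(-125\right) 149 = -18625$)
$r = -1$ ($r = 0 - 1 = -1$)
$d{\left(Q,l \right)} = -6 + 2 Q + 2 l$ ($d{\left(Q,l \right)} = -4 + 2 \left(\left(Q + l\right) - 1\right) = -4 + 2 \left(-1 + Q + l\right) = -4 + \left(-2 + 2 Q + 2 l\right) = -6 + 2 Q + 2 l$)
$K{\left(R,T \right)} = -6 + 2 R$ ($K{\left(R,T \right)} = -6 + 2 \cdot 0 + 2 R = -6 + 0 + 2 R = -6 + 2 R$)
$K{\left(-39,B{\left(7,3 \right)} \right)} \left(902 + o\right) = \left(-6 + 2 \left(-39\right)\right) \left(902 - 18625\right) = \left(-6 - 78\right) \left(-17723\right) = \left(-84\right) \left(-17723\right) = 1488732$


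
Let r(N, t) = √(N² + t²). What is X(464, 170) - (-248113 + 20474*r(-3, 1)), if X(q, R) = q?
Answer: 248577 - 20474*√10 ≈ 1.8383e+5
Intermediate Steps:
X(464, 170) - (-248113 + 20474*r(-3, 1)) = 464 - (-248113 + 20474*√((-3)² + 1²)) = 464 - (-248113 + 20474*√(9 + 1)) = 464 - (-248113 + 20474*√10) = 464 + (248113 - 20474*√10) = 248577 - 20474*√10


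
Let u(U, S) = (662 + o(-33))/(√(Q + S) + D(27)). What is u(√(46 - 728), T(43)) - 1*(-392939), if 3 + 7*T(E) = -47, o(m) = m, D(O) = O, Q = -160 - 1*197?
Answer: 3006888109/7652 - 629*I*√17843/7652 ≈ 3.9295e+5 - 10.98*I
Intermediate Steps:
Q = -357 (Q = -160 - 197 = -357)
T(E) = -50/7 (T(E) = -3/7 + (⅐)*(-47) = -3/7 - 47/7 = -50/7)
u(U, S) = 629/(27 + √(-357 + S)) (u(U, S) = (662 - 33)/(√(-357 + S) + 27) = 629/(27 + √(-357 + S)))
u(√(46 - 728), T(43)) - 1*(-392939) = 629/(27 + √(-357 - 50/7)) - 1*(-392939) = 629/(27 + √(-2549/7)) + 392939 = 629/(27 + I*√17843/7) + 392939 = 392939 + 629/(27 + I*√17843/7)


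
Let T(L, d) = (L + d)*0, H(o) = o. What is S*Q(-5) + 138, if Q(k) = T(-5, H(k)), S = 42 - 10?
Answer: 138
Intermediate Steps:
S = 32
T(L, d) = 0
Q(k) = 0
S*Q(-5) + 138 = 32*0 + 138 = 0 + 138 = 138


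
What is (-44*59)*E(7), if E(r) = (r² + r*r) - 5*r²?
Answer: 381612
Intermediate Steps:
E(r) = -3*r² (E(r) = (r² + r²) - 5*r² = 2*r² - 5*r² = -3*r²)
(-44*59)*E(7) = (-44*59)*(-3*7²) = -(-7788)*49 = -2596*(-147) = 381612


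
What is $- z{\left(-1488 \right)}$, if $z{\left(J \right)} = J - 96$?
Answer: $1584$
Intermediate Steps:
$z{\left(J \right)} = -96 + J$
$- z{\left(-1488 \right)} = - (-96 - 1488) = \left(-1\right) \left(-1584\right) = 1584$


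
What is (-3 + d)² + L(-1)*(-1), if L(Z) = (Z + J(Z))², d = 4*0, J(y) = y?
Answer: 5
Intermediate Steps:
d = 0
L(Z) = 4*Z² (L(Z) = (Z + Z)² = (2*Z)² = 4*Z²)
(-3 + d)² + L(-1)*(-1) = (-3 + 0)² + (4*(-1)²)*(-1) = (-3)² + (4*1)*(-1) = 9 + 4*(-1) = 9 - 4 = 5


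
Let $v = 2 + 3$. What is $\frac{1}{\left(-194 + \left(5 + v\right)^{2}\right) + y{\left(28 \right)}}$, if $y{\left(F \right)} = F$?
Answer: $- \frac{1}{66} \approx -0.015152$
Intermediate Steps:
$v = 5$
$\frac{1}{\left(-194 + \left(5 + v\right)^{2}\right) + y{\left(28 \right)}} = \frac{1}{\left(-194 + \left(5 + 5\right)^{2}\right) + 28} = \frac{1}{\left(-194 + 10^{2}\right) + 28} = \frac{1}{\left(-194 + 100\right) + 28} = \frac{1}{-94 + 28} = \frac{1}{-66} = - \frac{1}{66}$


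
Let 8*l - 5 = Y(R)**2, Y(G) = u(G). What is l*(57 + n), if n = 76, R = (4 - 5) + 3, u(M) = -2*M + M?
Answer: 1197/8 ≈ 149.63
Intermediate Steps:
u(M) = -M
R = 2 (R = -1 + 3 = 2)
Y(G) = -G
l = 9/8 (l = 5/8 + (-1*2)**2/8 = 5/8 + (1/8)*(-2)**2 = 5/8 + (1/8)*4 = 5/8 + 1/2 = 9/8 ≈ 1.1250)
l*(57 + n) = 9*(57 + 76)/8 = (9/8)*133 = 1197/8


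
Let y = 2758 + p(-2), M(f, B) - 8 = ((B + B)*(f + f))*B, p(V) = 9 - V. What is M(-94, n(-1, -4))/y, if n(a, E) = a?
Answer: -368/2769 ≈ -0.13290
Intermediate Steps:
M(f, B) = 8 + 4*f*B**2 (M(f, B) = 8 + ((B + B)*(f + f))*B = 8 + ((2*B)*(2*f))*B = 8 + (4*B*f)*B = 8 + 4*f*B**2)
y = 2769 (y = 2758 + (9 - 1*(-2)) = 2758 + (9 + 2) = 2758 + 11 = 2769)
M(-94, n(-1, -4))/y = (8 + 4*(-94)*(-1)**2)/2769 = (8 + 4*(-94)*1)*(1/2769) = (8 - 376)*(1/2769) = -368*1/2769 = -368/2769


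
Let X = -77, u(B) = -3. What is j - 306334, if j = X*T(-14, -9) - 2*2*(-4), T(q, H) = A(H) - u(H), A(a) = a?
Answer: -305856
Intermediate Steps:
T(q, H) = 3 + H (T(q, H) = H - 1*(-3) = H + 3 = 3 + H)
j = 478 (j = -77*(3 - 9) - 2*2*(-4) = -77*(-6) - 4*(-4) = 462 + 16 = 478)
j - 306334 = 478 - 306334 = -305856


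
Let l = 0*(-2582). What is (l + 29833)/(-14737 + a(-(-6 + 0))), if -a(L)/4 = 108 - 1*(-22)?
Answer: -29833/15257 ≈ -1.9554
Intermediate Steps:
a(L) = -520 (a(L) = -4*(108 - 1*(-22)) = -4*(108 + 22) = -4*130 = -520)
l = 0
(l + 29833)/(-14737 + a(-(-6 + 0))) = (0 + 29833)/(-14737 - 520) = 29833/(-15257) = 29833*(-1/15257) = -29833/15257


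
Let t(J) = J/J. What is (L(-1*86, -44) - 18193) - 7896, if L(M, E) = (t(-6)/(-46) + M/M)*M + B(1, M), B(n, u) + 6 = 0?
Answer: -602120/23 ≈ -26179.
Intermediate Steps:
t(J) = 1
B(n, u) = -6 (B(n, u) = -6 + 0 = -6)
L(M, E) = -6 + 45*M/46 (L(M, E) = (1/(-46) + M/M)*M - 6 = (1*(-1/46) + 1)*M - 6 = (-1/46 + 1)*M - 6 = 45*M/46 - 6 = -6 + 45*M/46)
(L(-1*86, -44) - 18193) - 7896 = ((-6 + 45*(-1*86)/46) - 18193) - 7896 = ((-6 + (45/46)*(-86)) - 18193) - 7896 = ((-6 - 1935/23) - 18193) - 7896 = (-2073/23 - 18193) - 7896 = -420512/23 - 7896 = -602120/23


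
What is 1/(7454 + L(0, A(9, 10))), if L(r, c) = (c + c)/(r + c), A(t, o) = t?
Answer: 1/7456 ≈ 0.00013412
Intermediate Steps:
L(r, c) = 2*c/(c + r) (L(r, c) = (2*c)/(c + r) = 2*c/(c + r))
1/(7454 + L(0, A(9, 10))) = 1/(7454 + 2*9/(9 + 0)) = 1/(7454 + 2*9/9) = 1/(7454 + 2*9*(⅑)) = 1/(7454 + 2) = 1/7456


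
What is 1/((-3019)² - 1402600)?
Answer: 1/7711761 ≈ 1.2967e-7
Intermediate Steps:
1/((-3019)² - 1402600) = 1/(9114361 - 1402600) = 1/7711761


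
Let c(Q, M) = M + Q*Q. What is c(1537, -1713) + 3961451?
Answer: 6322107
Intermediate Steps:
c(Q, M) = M + Q**2
c(1537, -1713) + 3961451 = (-1713 + 1537**2) + 3961451 = (-1713 + 2362369) + 3961451 = 2360656 + 3961451 = 6322107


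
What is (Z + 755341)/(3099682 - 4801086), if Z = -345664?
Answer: -409677/1701404 ≈ -0.24079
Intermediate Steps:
(Z + 755341)/(3099682 - 4801086) = (-345664 + 755341)/(3099682 - 4801086) = 409677/(-1701404) = 409677*(-1/1701404) = -409677/1701404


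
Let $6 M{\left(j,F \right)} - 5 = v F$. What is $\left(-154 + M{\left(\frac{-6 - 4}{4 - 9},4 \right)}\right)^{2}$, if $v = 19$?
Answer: $\frac{78961}{4} \approx 19740.0$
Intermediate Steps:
$M{\left(j,F \right)} = \frac{5}{6} + \frac{19 F}{6}$
$\left(-154 + M{\left(\frac{-6 - 4}{4 - 9},4 \right)}\right)^{2} = \left(-154 + \left(\frac{5}{6} + \frac{19}{6} \cdot 4\right)\right)^{2} = \left(-154 + \left(\frac{5}{6} + \frac{38}{3}\right)\right)^{2} = \left(-154 + \frac{27}{2}\right)^{2} = \left(- \frac{281}{2}\right)^{2} = \frac{78961}{4}$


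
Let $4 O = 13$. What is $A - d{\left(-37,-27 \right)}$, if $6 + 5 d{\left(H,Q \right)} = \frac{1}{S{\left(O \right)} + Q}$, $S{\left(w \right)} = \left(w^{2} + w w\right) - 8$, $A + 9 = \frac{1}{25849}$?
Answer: $- \frac{111692974}{14346195} \approx -7.7855$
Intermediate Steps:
$O = \frac{13}{4}$ ($O = \frac{1}{4} \cdot 13 = \frac{13}{4} \approx 3.25$)
$A = - \frac{232640}{25849}$ ($A = -9 + \frac{1}{25849} = - \frac{232640}{25849} \approx -9.0$)
$S{\left(w \right)} = -8 + 2 w^{2}$ ($S{\left(w \right)} = \left(w^{2} + w^{2}\right) - 8 = 2 w^{2} - 8 = -8 + 2 w^{2}$)
$d{\left(H,Q \right)} = - \frac{6}{5} + \frac{1}{5 \left(\frac{105}{8} + Q\right)}$ ($d{\left(H,Q \right)} = - \frac{6}{5} + \frac{1}{5 \left(\left(-8 + 2 \left(\frac{13}{4}\right)^{2}\right) + Q\right)} = - \frac{6}{5} + \frac{1}{5 \left(\left(-8 + 2 \cdot \frac{169}{16}\right) + Q\right)} = - \frac{6}{5} + \frac{1}{5 \left(\left(-8 + \frac{169}{8}\right) + Q\right)} = - \frac{6}{5} + \frac{1}{5 \left(\frac{105}{8} + Q\right)}$)
$A - d{\left(-37,-27 \right)} = - \frac{232640}{25849} - \frac{2 \left(-311 - -648\right)}{5 \left(105 + 8 \left(-27\right)\right)} = - \frac{232640}{25849} - \frac{2 \left(-311 + 648\right)}{5 \left(105 - 216\right)} = - \frac{232640}{25849} - \frac{2}{5} \frac{1}{-111} \cdot 337 = - \frac{232640}{25849} - \frac{2}{5} \left(- \frac{1}{111}\right) 337 = - \frac{232640}{25849} - - \frac{674}{555} = - \frac{232640}{25849} + \frac{674}{555} = - \frac{111692974}{14346195}$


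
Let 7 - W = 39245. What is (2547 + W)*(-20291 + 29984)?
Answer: -355645863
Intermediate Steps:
W = -39238 (W = 7 - 1*39245 = 7 - 39245 = -39238)
(2547 + W)*(-20291 + 29984) = (2547 - 39238)*(-20291 + 29984) = -36691*9693 = -355645863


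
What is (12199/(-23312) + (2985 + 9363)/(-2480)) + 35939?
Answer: 4188408489/116560 ≈ 35934.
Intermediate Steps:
(12199/(-23312) + (2985 + 9363)/(-2480)) + 35939 = (12199*(-1/23312) + 12348*(-1/2480)) + 35939 = (-12199/23312 - 3087/620) + 35939 = -641351/116560 + 35939 = 4188408489/116560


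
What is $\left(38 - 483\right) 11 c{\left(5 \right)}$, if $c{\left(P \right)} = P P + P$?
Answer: $-146850$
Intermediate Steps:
$c{\left(P \right)} = P + P^{2}$ ($c{\left(P \right)} = P^{2} + P = P + P^{2}$)
$\left(38 - 483\right) 11 c{\left(5 \right)} = \left(38 - 483\right) 11 \cdot 5 \left(1 + 5\right) = - 445 \cdot 11 \cdot 5 \cdot 6 = - 445 \cdot 11 \cdot 30 = \left(-445\right) 330 = -146850$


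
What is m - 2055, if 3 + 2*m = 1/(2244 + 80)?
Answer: -9558611/4648 ≈ -2056.5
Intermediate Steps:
m = -6971/4648 (m = -3/2 + 1/(2*(2244 + 80)) = -3/2 + (1/2)/2324 = -3/2 + (1/2)*(1/2324) = -3/2 + 1/4648 = -6971/4648 ≈ -1.4998)
m - 2055 = -6971/4648 - 2055 = -9558611/4648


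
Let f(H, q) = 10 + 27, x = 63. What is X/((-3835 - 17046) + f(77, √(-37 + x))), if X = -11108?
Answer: 2777/5211 ≈ 0.53291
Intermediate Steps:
f(H, q) = 37
X/((-3835 - 17046) + f(77, √(-37 + x))) = -11108/((-3835 - 17046) + 37) = -11108/(-20881 + 37) = -11108/(-20844) = -11108*(-1/20844) = 2777/5211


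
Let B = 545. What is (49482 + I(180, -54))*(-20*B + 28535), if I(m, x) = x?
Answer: 871662780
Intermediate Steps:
(49482 + I(180, -54))*(-20*B + 28535) = (49482 - 54)*(-20*545 + 28535) = 49428*(-10900 + 28535) = 49428*17635 = 871662780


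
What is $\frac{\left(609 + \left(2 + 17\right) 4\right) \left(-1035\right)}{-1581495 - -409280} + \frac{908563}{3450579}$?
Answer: $\frac{63843734974}{73542190227} \approx 0.86812$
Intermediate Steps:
$\frac{\left(609 + \left(2 + 17\right) 4\right) \left(-1035\right)}{-1581495 - -409280} + \frac{908563}{3450579} = \frac{\left(609 + 19 \cdot 4\right) \left(-1035\right)}{-1581495 + 409280} + 908563 \cdot \frac{1}{3450579} = \frac{\left(609 + 76\right) \left(-1035\right)}{-1172215} + \frac{908563}{3450579} = 685 \left(-1035\right) \left(- \frac{1}{1172215}\right) + \frac{908563}{3450579} = \left(-708975\right) \left(- \frac{1}{1172215}\right) + \frac{908563}{3450579} = \frac{141795}{234443} + \frac{908563}{3450579} = \frac{63843734974}{73542190227}$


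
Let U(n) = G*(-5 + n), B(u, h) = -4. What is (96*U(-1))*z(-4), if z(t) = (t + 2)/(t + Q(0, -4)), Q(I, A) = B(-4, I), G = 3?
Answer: -432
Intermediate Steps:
Q(I, A) = -4
z(t) = (2 + t)/(-4 + t) (z(t) = (t + 2)/(t - 4) = (2 + t)/(-4 + t))
U(n) = -15 + 3*n (U(n) = 3*(-5 + n) = -15 + 3*n)
(96*U(-1))*z(-4) = (96*(-15 + 3*(-1)))*((2 - 4)/(-4 - 4)) = (96*(-15 - 3))*(-2/(-8)) = (96*(-18))*(-⅛*(-2)) = -1728*¼ = -432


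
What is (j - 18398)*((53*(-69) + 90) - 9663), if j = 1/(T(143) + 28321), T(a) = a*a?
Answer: 1187088817257/4877 ≈ 2.4341e+8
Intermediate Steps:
T(a) = a²
j = 1/48770 (j = 1/(143² + 28321) = 1/(20449 + 28321) = 1/48770 ≈ 2.0504e-5)
(j - 18398)*((53*(-69) + 90) - 9663) = (1/48770 - 18398)*((53*(-69) + 90) - 9663) = -897270459*((-3657 + 90) - 9663)/48770 = -897270459*(-3567 - 9663)/48770 = -897270459/48770*(-13230) = 1187088817257/4877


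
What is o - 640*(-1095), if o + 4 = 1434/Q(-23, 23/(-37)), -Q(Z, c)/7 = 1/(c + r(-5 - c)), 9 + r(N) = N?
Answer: 703664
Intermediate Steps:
r(N) = -9 + N
Q(Z, c) = ½ (Q(Z, c) = -7/(c + (-9 + (-5 - c))) = -7/(c + (-14 - c)) = -7/(-14) = -7*(-1/14) = ½)
o = 2864 (o = -4 + 1434/(½) = -4 + 1434*2 = -4 + 2868 = 2864)
o - 640*(-1095) = 2864 - 640*(-1095) = 2864 + 700800 = 703664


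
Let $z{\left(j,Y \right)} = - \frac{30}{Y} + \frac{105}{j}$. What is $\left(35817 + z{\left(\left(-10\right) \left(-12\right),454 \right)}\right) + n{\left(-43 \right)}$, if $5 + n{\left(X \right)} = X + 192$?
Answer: $\frac{65306645}{1816} \approx 35962.0$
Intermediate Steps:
$n{\left(X \right)} = 187 + X$ ($n{\left(X \right)} = -5 + \left(X + 192\right) = -5 + \left(192 + X\right) = 187 + X$)
$\left(35817 + z{\left(\left(-10\right) \left(-12\right),454 \right)}\right) + n{\left(-43 \right)} = \left(35817 + \left(- \frac{30}{454} + \frac{105}{\left(-10\right) \left(-12\right)}\right)\right) + \left(187 - 43\right) = \left(35817 + \left(\left(-30\right) \frac{1}{454} + \frac{105}{120}\right)\right) + 144 = \left(35817 + \left(- \frac{15}{227} + 105 \cdot \frac{1}{120}\right)\right) + 144 = \left(35817 + \left(- \frac{15}{227} + \frac{7}{8}\right)\right) + 144 = \left(35817 + \frac{1469}{1816}\right) + 144 = \frac{65045141}{1816} + 144 = \frac{65306645}{1816}$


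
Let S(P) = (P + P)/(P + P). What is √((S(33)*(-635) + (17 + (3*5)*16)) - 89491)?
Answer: I*√89869 ≈ 299.78*I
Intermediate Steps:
S(P) = 1 (S(P) = (2*P)/((2*P)) = (2*P)*(1/(2*P)) = 1)
√((S(33)*(-635) + (17 + (3*5)*16)) - 89491) = √((1*(-635) + (17 + (3*5)*16)) - 89491) = √((-635 + (17 + 15*16)) - 89491) = √((-635 + (17 + 240)) - 89491) = √((-635 + 257) - 89491) = √(-378 - 89491) = √(-89869) = I*√89869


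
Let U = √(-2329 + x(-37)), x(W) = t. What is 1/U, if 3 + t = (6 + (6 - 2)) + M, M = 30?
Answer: -I*√573/1146 ≈ -0.020888*I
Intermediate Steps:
t = 37 (t = -3 + ((6 + (6 - 2)) + 30) = -3 + ((6 + 4) + 30) = -3 + (10 + 30) = -3 + 40 = 37)
x(W) = 37
U = 2*I*√573 (U = √(-2329 + 37) = √(-2292) = 2*I*√573 ≈ 47.875*I)
1/U = 1/(2*I*√573) = -I*√573/1146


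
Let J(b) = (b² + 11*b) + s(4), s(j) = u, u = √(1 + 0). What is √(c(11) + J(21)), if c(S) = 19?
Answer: 2*√173 ≈ 26.306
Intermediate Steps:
u = 1 (u = √1 = 1)
s(j) = 1
J(b) = 1 + b² + 11*b (J(b) = (b² + 11*b) + 1 = 1 + b² + 11*b)
√(c(11) + J(21)) = √(19 + (1 + 21² + 11*21)) = √(19 + (1 + 441 + 231)) = √(19 + 673) = √692 = 2*√173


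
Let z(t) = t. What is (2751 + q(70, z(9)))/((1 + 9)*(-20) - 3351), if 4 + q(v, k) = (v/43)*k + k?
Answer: -119138/152693 ≈ -0.78024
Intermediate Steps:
q(v, k) = -4 + k + k*v/43 (q(v, k) = -4 + ((v/43)*k + k) = -4 + (k*v/43 + k) = -4 + (k + k*v/43) = -4 + k + k*v/43)
(2751 + q(70, z(9)))/((1 + 9)*(-20) - 3351) = (2751 + (-4 + 9 + (1/43)*9*70))/((1 + 9)*(-20) - 3351) = (2751 + (-4 + 9 + 630/43))/(10*(-20) - 3351) = (2751 + 845/43)/(-200 - 3351) = (119138/43)/(-3551) = (119138/43)*(-1/3551) = -119138/152693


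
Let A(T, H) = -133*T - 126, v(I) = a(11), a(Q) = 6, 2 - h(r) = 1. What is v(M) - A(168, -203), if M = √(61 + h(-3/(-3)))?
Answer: 22476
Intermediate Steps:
h(r) = 1 (h(r) = 2 - 1*1 = 2 - 1 = 1)
M = √62 (M = √(61 + 1) = √62 ≈ 7.8740)
v(I) = 6
A(T, H) = -126 - 133*T
v(M) - A(168, -203) = 6 - (-126 - 133*168) = 6 - (-126 - 22344) = 6 - 1*(-22470) = 6 + 22470 = 22476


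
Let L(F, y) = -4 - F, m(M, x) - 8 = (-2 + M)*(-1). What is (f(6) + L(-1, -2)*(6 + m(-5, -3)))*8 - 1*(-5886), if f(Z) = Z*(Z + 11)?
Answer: 6198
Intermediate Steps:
m(M, x) = 10 - M (m(M, x) = 8 + (-2 + M)*(-1) = 8 + (2 - M) = 10 - M)
f(Z) = Z*(11 + Z)
(f(6) + L(-1, -2)*(6 + m(-5, -3)))*8 - 1*(-5886) = (6*(11 + 6) + (-4 - 1*(-1))*(6 + (10 - 1*(-5))))*8 - 1*(-5886) = (6*17 + (-4 + 1)*(6 + (10 + 5)))*8 + 5886 = (102 - 3*(6 + 15))*8 + 5886 = (102 - 3*21)*8 + 5886 = (102 - 63)*8 + 5886 = 39*8 + 5886 = 312 + 5886 = 6198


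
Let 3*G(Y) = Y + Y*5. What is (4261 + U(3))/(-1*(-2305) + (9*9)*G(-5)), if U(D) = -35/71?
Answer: 13152/4615 ≈ 2.8498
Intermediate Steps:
G(Y) = 2*Y (G(Y) = (Y + Y*5)/3 = (Y + 5*Y)/3 = (6*Y)/3 = 2*Y)
U(D) = -35/71 (U(D) = -35*1/71 = -35/71)
(4261 + U(3))/(-1*(-2305) + (9*9)*G(-5)) = (4261 - 35/71)/(-1*(-2305) + (9*9)*(2*(-5))) = 302496/(71*(2305 + 81*(-10))) = 302496/(71*(2305 - 810)) = (302496/71)/1495 = (302496/71)*(1/1495) = 13152/4615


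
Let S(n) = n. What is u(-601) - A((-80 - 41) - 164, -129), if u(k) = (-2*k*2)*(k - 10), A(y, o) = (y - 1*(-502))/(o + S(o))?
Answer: -378961535/258 ≈ -1.4688e+6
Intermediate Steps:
A(y, o) = (502 + y)/(2*o) (A(y, o) = (y - 1*(-502))/(o + o) = (y + 502)/((2*o)) = (502 + y)*(1/(2*o)) = (502 + y)/(2*o))
u(k) = -4*k*(-10 + k) (u(k) = (-4*k)*(-10 + k) = -4*k*(-10 + k))
u(-601) - A((-80 - 41) - 164, -129) = 4*(-601)*(10 - 1*(-601)) - (502 + ((-80 - 41) - 164))/(2*(-129)) = 4*(-601)*(10 + 601) - (-1)*(502 + (-121 - 164))/(2*129) = 4*(-601)*611 - (-1)*(502 - 285)/(2*129) = -1468844 - (-1)*217/(2*129) = -1468844 - 1*(-217/258) = -1468844 + 217/258 = -378961535/258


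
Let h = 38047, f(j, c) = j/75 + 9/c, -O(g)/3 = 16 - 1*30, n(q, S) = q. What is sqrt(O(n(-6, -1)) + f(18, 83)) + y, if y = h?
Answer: 38047 + sqrt(7293459)/415 ≈ 38054.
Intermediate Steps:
O(g) = 42 (O(g) = -3*(16 - 1*30) = -3*(16 - 30) = -3*(-14) = 42)
f(j, c) = 9/c + j/75 (f(j, c) = j*(1/75) + 9/c = j/75 + 9/c = 9/c + j/75)
y = 38047
sqrt(O(n(-6, -1)) + f(18, 83)) + y = sqrt(42 + (9/83 + (1/75)*18)) + 38047 = sqrt(42 + (9*(1/83) + 6/25)) + 38047 = sqrt(42 + (9/83 + 6/25)) + 38047 = sqrt(42 + 723/2075) + 38047 = sqrt(87873/2075) + 38047 = sqrt(7293459)/415 + 38047 = 38047 + sqrt(7293459)/415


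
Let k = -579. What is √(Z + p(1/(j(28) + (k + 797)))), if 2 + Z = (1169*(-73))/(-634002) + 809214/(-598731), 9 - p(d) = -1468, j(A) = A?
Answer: √481548144708015218945958/18076031022 ≈ 38.390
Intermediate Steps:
p(d) = 1477 (p(d) = 9 - 1*(-1468) = 9 + 1468 = 1477)
Z = -58149651905/18076031022 (Z = -2 + ((1169*(-73))/(-634002) + 809214/(-598731)) = -2 + (-85337*(-1/634002) + 809214*(-1/598731)) = -2 + (85337/634002 - 38534/28511) = -2 - 21997589861/18076031022 = -58149651905/18076031022 ≈ -3.2169)
√(Z + p(1/(j(28) + (k + 797)))) = √(-58149651905/18076031022 + 1477) = √(26640148167589/18076031022) = √481548144708015218945958/18076031022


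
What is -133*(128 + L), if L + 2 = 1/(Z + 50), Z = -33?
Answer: -285019/17 ≈ -16766.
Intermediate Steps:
L = -33/17 (L = -2 + 1/(-33 + 50) = -2 + 1/17 = -33/17 ≈ -1.9412)
-133*(128 + L) = -133*(128 - 33/17) = -133*2143/17 = -285019/17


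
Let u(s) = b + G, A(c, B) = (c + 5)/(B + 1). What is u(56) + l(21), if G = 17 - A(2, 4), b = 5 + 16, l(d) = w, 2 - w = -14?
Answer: 263/5 ≈ 52.600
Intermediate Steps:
A(c, B) = (5 + c)/(1 + B)
w = 16 (w = 2 - 1*(-14) = 2 + 14 = 16)
l(d) = 16
b = 21
G = 78/5 (G = 17 - (5 + 2)/(1 + 4) = 17 - 7/5 = 78/5 ≈ 15.600)
u(s) = 183/5 (u(s) = 21 + 78/5 = 183/5)
u(56) + l(21) = 183/5 + 16 = 263/5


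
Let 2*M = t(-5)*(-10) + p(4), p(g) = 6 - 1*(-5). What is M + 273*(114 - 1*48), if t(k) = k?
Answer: 36097/2 ≈ 18049.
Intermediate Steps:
p(g) = 11 (p(g) = 6 + 5 = 11)
M = 61/2 (M = (-5*(-10) + 11)/2 = (50 + 11)/2 = (1/2)*61 = 61/2 ≈ 30.500)
M + 273*(114 - 1*48) = 61/2 + 273*(114 - 1*48) = 61/2 + 273*(114 - 48) = 61/2 + 273*66 = 61/2 + 18018 = 36097/2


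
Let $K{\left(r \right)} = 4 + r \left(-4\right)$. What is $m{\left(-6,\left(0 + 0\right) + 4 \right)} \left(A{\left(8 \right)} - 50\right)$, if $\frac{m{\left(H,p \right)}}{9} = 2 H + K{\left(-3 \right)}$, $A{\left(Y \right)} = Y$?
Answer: $-1512$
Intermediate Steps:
$K{\left(r \right)} = 4 - 4 r$
$m{\left(H,p \right)} = 144 + 18 H$ ($m{\left(H,p \right)} = 9 \left(2 H + \left(4 - -12\right)\right) = 9 \left(2 H + \left(4 + 12\right)\right) = 9 \left(2 H + 16\right) = 9 \left(16 + 2 H\right) = 144 + 18 H$)
$m{\left(-6,\left(0 + 0\right) + 4 \right)} \left(A{\left(8 \right)} - 50\right) = \left(144 + 18 \left(-6\right)\right) \left(8 - 50\right) = \left(144 - 108\right) \left(-42\right) = 36 \left(-42\right) = -1512$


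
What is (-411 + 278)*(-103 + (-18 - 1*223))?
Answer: 45752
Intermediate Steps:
(-411 + 278)*(-103 + (-18 - 1*223)) = -133*(-103 + (-18 - 223)) = -133*(-103 - 241) = -133*(-344) = 45752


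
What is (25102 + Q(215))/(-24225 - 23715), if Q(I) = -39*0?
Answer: -12551/23970 ≈ -0.52361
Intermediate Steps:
Q(I) = 0
(25102 + Q(215))/(-24225 - 23715) = (25102 + 0)/(-24225 - 23715) = 25102/(-47940) = 25102*(-1/47940) = -12551/23970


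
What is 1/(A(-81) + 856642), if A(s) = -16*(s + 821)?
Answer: 1/844802 ≈ 1.1837e-6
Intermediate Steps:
A(s) = -13136 - 16*s (A(s) = -16*(821 + s) = -13136 - 16*s)
1/(A(-81) + 856642) = 1/((-13136 - 16*(-81)) + 856642) = 1/((-13136 + 1296) + 856642) = 1/(-11840 + 856642) = 1/844802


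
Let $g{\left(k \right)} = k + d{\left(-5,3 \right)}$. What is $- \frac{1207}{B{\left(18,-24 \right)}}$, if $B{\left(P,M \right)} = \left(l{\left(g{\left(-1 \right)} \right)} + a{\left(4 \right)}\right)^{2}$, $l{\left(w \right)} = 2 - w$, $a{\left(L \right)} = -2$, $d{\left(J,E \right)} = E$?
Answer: $- \frac{1207}{4} \approx -301.75$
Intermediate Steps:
$g{\left(k \right)} = 3 + k$ ($g{\left(k \right)} = k + 3 = 3 + k$)
$B{\left(P,M \right)} = 4$ ($B{\left(P,M \right)} = \left(\left(2 - \left(3 - 1\right)\right) - 2\right)^{2} = \left(\left(2 - 2\right) - 2\right)^{2} = \left(0 - 2\right)^{2} = \left(-2\right)^{2} = 4$)
$- \frac{1207}{B{\left(18,-24 \right)}} = - \frac{1207}{4}$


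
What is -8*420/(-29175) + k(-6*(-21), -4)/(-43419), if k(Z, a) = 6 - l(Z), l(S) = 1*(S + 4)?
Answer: 9967036/84449955 ≈ 0.11802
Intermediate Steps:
l(S) = 4 + S (l(S) = 1*(4 + S) = 4 + S)
k(Z, a) = 2 - Z (k(Z, a) = 6 - (4 + Z) = 6 + (-4 - Z) = 2 - Z)
-8*420/(-29175) + k(-6*(-21), -4)/(-43419) = -8*420/(-29175) + (2 - (-6)*(-21))/(-43419) = -3360*(-1/29175) + (2 - 1*126)*(-1/43419) = 224/1945 + (2 - 126)*(-1/43419) = 224/1945 - 124*(-1/43419) = 224/1945 + 124/43419 = 9967036/84449955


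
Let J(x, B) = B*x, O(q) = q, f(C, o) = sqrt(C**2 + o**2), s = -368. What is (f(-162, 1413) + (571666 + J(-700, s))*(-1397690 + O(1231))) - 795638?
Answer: -1158036764732 + 9*sqrt(24973) ≈ -1.1580e+12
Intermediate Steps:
(f(-162, 1413) + (571666 + J(-700, s))*(-1397690 + O(1231))) - 795638 = (sqrt((-162)**2 + 1413**2) + (571666 - 368*(-700))*(-1397690 + 1231)) - 795638 = (sqrt(26244 + 1996569) + (571666 + 257600)*(-1396459)) - 795638 = (sqrt(2022813) + 829266*(-1396459)) - 795638 = (9*sqrt(24973) - 1158035969094) - 795638 = (-1158035969094 + 9*sqrt(24973)) - 795638 = -1158036764732 + 9*sqrt(24973)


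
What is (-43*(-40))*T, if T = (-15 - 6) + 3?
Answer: -30960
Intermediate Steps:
T = -18 (T = -21 + 3 = -18)
(-43*(-40))*T = -43*(-40)*(-18) = 1720*(-18) = -30960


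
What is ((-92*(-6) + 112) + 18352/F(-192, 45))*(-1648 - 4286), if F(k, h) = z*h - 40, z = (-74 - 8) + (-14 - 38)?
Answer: -11903983776/3035 ≈ -3.9222e+6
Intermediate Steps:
z = -134 (z = -82 - 52 = -134)
F(k, h) = -40 - 134*h (F(k, h) = -134*h - 40 = -40 - 134*h)
((-92*(-6) + 112) + 18352/F(-192, 45))*(-1648 - 4286) = ((-92*(-6) + 112) + 18352/(-40 - 134*45))*(-1648 - 4286) = ((552 + 112) + 18352/(-40 - 6030))*(-5934) = (664 + 18352/(-6070))*(-5934) = (664 + 18352*(-1/6070))*(-5934) = (664 - 9176/3035)*(-5934) = (2006064/3035)*(-5934) = -11903983776/3035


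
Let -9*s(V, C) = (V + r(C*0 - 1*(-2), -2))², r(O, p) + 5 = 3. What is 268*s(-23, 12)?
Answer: -167500/9 ≈ -18611.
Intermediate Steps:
r(O, p) = -2 (r(O, p) = -5 + 3 = -2)
s(V, C) = -(-2 + V)²/9 (s(V, C) = -(V - 2)²/9 = -(-2 + V)²/9)
268*s(-23, 12) = 268*(-(-2 - 23)²/9) = 268*(-⅑*(-25)²) = 268*(-⅑*625) = 268*(-625/9) = -167500/9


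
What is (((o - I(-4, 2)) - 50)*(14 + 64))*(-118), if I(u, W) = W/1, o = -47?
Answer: 911196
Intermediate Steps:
I(u, W) = W (I(u, W) = W*1 = W)
(((o - I(-4, 2)) - 50)*(14 + 64))*(-118) = (((-47 - 1*2) - 50)*(14 + 64))*(-118) = (((-47 - 2) - 50)*78)*(-118) = ((-49 - 50)*78)*(-118) = -99*78*(-118) = -7722*(-118) = 911196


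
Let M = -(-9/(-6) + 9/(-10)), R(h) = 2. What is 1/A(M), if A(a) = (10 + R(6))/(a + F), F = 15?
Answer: 6/5 ≈ 1.2000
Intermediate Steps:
M = -⅗ (M = -(-9*(-⅙) + 9*(-⅒)) = -(3/2 - 9/10) = -1*⅗ = -⅗ ≈ -0.60000)
A(a) = 12/(15 + a) (A(a) = (10 + 2)/(a + 15) = 12/(15 + a))
1/A(M) = 1/(12/(15 - ⅗)) = 1/(12/(72/5)) = 1/(12*(5/72)) = 1/(⅚) = 6/5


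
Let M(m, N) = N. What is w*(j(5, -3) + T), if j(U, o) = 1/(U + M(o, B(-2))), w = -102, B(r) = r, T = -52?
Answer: 5270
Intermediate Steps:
j(U, o) = 1/(-2 + U) (j(U, o) = 1/(U - 2) = 1/(-2 + U))
w*(j(5, -3) + T) = -102*(1/(-2 + 5) - 52) = -102*(1/3 - 52) = -102*(⅓ - 52) = -102*(-155/3) = 5270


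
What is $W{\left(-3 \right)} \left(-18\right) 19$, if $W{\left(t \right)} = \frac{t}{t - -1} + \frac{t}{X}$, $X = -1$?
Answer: $-1539$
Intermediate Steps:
$W{\left(t \right)} = - t + \frac{t}{1 + t}$ ($W{\left(t \right)} = \frac{t}{t - -1} + \frac{t}{-1} = \frac{t}{t + 1} + t \left(-1\right) = \frac{t}{1 + t} - t = - t + \frac{t}{1 + t}$)
$W{\left(-3 \right)} \left(-18\right) 19 = - \frac{\left(-3\right)^{2}}{1 - 3} \left(-18\right) 19 = \left(-1\right) 9 \frac{1}{-2} \left(-18\right) 19 = \left(-1\right) 9 \left(- \frac{1}{2}\right) \left(-18\right) 19 = \frac{9}{2} \left(-18\right) 19 = \left(-81\right) 19 = -1539$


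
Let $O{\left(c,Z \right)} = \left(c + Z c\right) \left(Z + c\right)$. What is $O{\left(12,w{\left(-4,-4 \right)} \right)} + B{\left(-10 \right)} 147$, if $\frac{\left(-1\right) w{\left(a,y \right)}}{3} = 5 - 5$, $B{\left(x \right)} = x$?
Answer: $-1326$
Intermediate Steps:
$w{\left(a,y \right)} = 0$ ($w{\left(a,y \right)} = - 3 \left(5 - 5\right) = \left(-3\right) 0 = 0$)
$O{\left(c,Z \right)} = \left(Z + c\right) \left(c + Z c\right)$
$O{\left(12,w{\left(-4,-4 \right)} \right)} + B{\left(-10 \right)} 147 = 12 \left(0 + 12 + 0^{2} + 0 \cdot 12\right) - 1470 = 12 \left(0 + 12 + 0 + 0\right) - 1470 = 12 \cdot 12 - 1470 = 144 - 1470 = -1326$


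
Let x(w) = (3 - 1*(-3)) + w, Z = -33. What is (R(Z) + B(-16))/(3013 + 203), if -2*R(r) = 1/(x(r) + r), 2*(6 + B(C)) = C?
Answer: -1679/385920 ≈ -0.0043506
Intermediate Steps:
B(C) = -6 + C/2
x(w) = 6 + w (x(w) = (3 + 3) + w = 6 + w)
R(r) = -1/(2*(6 + 2*r)) (R(r) = -1/(2*((6 + r) + r)) = -1/(2*(6 + 2*r)))
(R(Z) + B(-16))/(3013 + 203) = (-1/(12 + 4*(-33)) + (-6 + (1/2)*(-16)))/(3013 + 203) = (-1/(12 - 132) + (-6 - 8))/3216 = (-1/(-120) - 14)*(1/3216) = (-1*(-1/120) - 14)*(1/3216) = (1/120 - 14)*(1/3216) = -1679/120*1/3216 = -1679/385920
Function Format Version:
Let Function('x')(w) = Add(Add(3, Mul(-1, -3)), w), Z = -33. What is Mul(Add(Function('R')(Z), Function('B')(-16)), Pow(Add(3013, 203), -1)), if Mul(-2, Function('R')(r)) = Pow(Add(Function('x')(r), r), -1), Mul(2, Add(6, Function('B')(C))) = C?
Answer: Rational(-1679, 385920) ≈ -0.0043506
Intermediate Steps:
Function('B')(C) = Add(-6, Mul(Rational(1, 2), C))
Function('x')(w) = Add(6, w) (Function('x')(w) = Add(Add(3, 3), w) = Add(6, w))
Function('R')(r) = Mul(Rational(-1, 2), Pow(Add(6, Mul(2, r)), -1)) (Function('R')(r) = Mul(Rational(-1, 2), Pow(Add(Add(6, r), r), -1)) = Mul(Rational(-1, 2), Pow(Add(6, Mul(2, r)), -1)))
Mul(Add(Function('R')(Z), Function('B')(-16)), Pow(Add(3013, 203), -1)) = Mul(Add(Mul(-1, Pow(Add(12, Mul(4, -33)), -1)), Add(-6, Mul(Rational(1, 2), -16))), Pow(Add(3013, 203), -1)) = Mul(Add(Mul(-1, Pow(Add(12, -132), -1)), Add(-6, -8)), Pow(3216, -1)) = Mul(Add(Mul(-1, Pow(-120, -1)), -14), Rational(1, 3216)) = Mul(Add(Mul(-1, Rational(-1, 120)), -14), Rational(1, 3216)) = Mul(Add(Rational(1, 120), -14), Rational(1, 3216)) = Mul(Rational(-1679, 120), Rational(1, 3216)) = Rational(-1679, 385920)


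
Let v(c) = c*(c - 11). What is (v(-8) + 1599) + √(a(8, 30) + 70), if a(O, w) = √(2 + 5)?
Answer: 1751 + √(70 + √7) ≈ 1759.5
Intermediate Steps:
a(O, w) = √7
v(c) = c*(-11 + c)
(v(-8) + 1599) + √(a(8, 30) + 70) = (-8*(-11 - 8) + 1599) + √(√7 + 70) = (-8*(-19) + 1599) + √(70 + √7) = (152 + 1599) + √(70 + √7) = 1751 + √(70 + √7)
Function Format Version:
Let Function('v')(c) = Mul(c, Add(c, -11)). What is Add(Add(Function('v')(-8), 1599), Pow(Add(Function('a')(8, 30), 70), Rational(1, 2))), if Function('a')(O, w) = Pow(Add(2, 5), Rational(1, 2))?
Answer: Add(1751, Pow(Add(70, Pow(7, Rational(1, 2))), Rational(1, 2))) ≈ 1759.5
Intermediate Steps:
Function('a')(O, w) = Pow(7, Rational(1, 2))
Function('v')(c) = Mul(c, Add(-11, c))
Add(Add(Function('v')(-8), 1599), Pow(Add(Function('a')(8, 30), 70), Rational(1, 2))) = Add(Add(Mul(-8, Add(-11, -8)), 1599), Pow(Add(Pow(7, Rational(1, 2)), 70), Rational(1, 2))) = Add(Add(Mul(-8, -19), 1599), Pow(Add(70, Pow(7, Rational(1, 2))), Rational(1, 2))) = Add(Add(152, 1599), Pow(Add(70, Pow(7, Rational(1, 2))), Rational(1, 2))) = Add(1751, Pow(Add(70, Pow(7, Rational(1, 2))), Rational(1, 2)))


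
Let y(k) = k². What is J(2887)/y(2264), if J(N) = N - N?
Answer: 0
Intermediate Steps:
J(N) = 0
J(2887)/y(2264) = 0/(2264²) = 0/5125696 = 0*(1/5125696) = 0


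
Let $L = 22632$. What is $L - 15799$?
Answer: $6833$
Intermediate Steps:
$L - 15799 = 22632 - 15799 = 6833$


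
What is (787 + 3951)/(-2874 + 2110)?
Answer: -2369/382 ≈ -6.2016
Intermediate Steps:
(787 + 3951)/(-2874 + 2110) = 4738/(-764) = 4738*(-1/764) = -2369/382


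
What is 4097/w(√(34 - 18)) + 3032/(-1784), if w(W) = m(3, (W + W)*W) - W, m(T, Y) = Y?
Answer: 903019/6244 ≈ 144.62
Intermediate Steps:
w(W) = -W + 2*W² (w(W) = (W + W)*W - W = (2*W)*W - W = 2*W² - W = -W + 2*W²)
4097/w(√(34 - 18)) + 3032/(-1784) = 4097/((√(34 - 18)*(-1 + 2*√(34 - 18)))) + 3032/(-1784) = 4097/((√16*(-1 + 2*√16))) + 3032*(-1/1784) = 4097/((4*(-1 + 2*4))) - 379/223 = 4097/((4*(-1 + 8))) - 379/223 = 4097/((4*7)) - 379/223 = 4097/28 - 379/223 = 903019/6244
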